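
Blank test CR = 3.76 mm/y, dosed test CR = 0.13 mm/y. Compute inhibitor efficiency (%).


Apply the inhibitor-efficiency definition: IE = (CR_blank − CR_inh)/CR_blank × 100
IE = (3.76 − 0.13) / 3.76 × 100
IE = 3.63 / 3.76 × 100 = 96.5 %

96.5 %


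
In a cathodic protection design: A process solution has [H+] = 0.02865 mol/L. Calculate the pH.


pH = −log10[H+]
pH = −log10(0.02865) = 1.54

1.54


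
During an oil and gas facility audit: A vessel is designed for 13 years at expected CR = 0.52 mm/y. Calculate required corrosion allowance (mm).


Corrosion allowance = CR × design life
CA = 0.52 * 13 = 6.76 mm

6.76 mm


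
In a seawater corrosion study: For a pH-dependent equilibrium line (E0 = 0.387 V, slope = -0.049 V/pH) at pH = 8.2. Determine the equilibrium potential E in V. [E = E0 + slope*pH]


Apply the Pourbaix line equation: E = E0 + slope*pH
E = 0.387 + (-0.049)*8.2 = 0.387 + (-0.4018) = -0.0148 V
Rounded to 3 decimal places: E = -0.015 V

-0.015 V


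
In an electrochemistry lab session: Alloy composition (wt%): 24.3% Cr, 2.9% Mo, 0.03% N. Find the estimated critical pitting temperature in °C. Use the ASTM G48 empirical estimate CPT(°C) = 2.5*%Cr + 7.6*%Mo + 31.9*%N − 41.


Apply the ASTM G48 empirical CPT estimate: CPT(°C) = 2.5*%Cr + 7.6*%Mo + 31.9*%N − 41
2.5*24.3 = 60.75; 7.6*2.9 = 22.04; 31.9*0.03 = 0.957
CPT = 60.75 + 22.04 + 0.957 − 41 = 42.747 °C
Rounded to 0.1 °C: CPT ≈ 42.7 °C

42.7 °C


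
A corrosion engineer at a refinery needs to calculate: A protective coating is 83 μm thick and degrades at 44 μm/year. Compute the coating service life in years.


Service life = thickness / degradation rate
Life = 83 / 44 = 1.9 years

1.9 years


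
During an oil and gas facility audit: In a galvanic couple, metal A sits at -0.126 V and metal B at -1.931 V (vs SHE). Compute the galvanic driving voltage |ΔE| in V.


Driving voltage is the absolute potential difference.
|ΔE| = |-0.126 − (-1.931)| = 1.805 V

1.805 V


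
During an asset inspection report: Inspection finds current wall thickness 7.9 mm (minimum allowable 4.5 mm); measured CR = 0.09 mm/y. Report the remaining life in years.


Apply the remaining-life relation: RL = (t_current − t_min) / CR
RL = (7.9 − 4.5) / 0.09 = 3.4 / 0.09 = 37.8 years

37.8 years


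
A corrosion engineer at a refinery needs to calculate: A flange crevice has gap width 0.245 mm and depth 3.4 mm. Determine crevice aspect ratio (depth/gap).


Aspect ratio = depth / gap
Ratio = 3.4 / 0.245 = 13.9

13.9


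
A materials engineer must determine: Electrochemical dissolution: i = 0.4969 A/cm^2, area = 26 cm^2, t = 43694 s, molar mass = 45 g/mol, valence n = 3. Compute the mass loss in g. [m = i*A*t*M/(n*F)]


Apply Faraday's law: m = i*A*t*M / (n*F)
Total charge passed Q = i*A*t = 0.4969*26*43694 = 564500.2636 C
m = Q*M/(n*F) = 564500.2636*45/(3*96485) = 87.7598 g

87.7598 g


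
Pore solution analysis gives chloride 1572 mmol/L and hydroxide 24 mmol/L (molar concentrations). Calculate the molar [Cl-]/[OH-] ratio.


Threshold parameter = [Cl-] / [OH-] (molar basis; both in mmol/L, so units cancel)
Ratio = 1572 / 24 = 65.5

65.5


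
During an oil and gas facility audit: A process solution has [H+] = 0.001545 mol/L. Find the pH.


pH = −log10[H+]
pH = −log10(0.001545) = 2.81

2.81


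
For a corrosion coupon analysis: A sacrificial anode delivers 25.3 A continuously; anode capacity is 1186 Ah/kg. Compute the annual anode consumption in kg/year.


Annual consumption = current * hours per year / capacity
Rate = 25.3 * 8760 / 1186 = 186.9 kg/year

186.9 kg/year


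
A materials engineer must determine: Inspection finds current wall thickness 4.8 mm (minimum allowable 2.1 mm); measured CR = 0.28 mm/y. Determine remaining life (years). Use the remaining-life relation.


Apply the remaining-life relation: RL = (t_current − t_min) / CR
RL = (4.8 − 2.1) / 0.28 = 2.7 / 0.28 = 9.6 years

9.6 years


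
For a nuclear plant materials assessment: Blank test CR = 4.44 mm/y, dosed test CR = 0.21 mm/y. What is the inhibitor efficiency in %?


Apply the inhibitor-efficiency definition: IE = (CR_blank − CR_inh)/CR_blank × 100
IE = (4.44 − 0.21) / 4.44 × 100
IE = 4.23 / 4.44 × 100 = 95.3 %

95.3 %


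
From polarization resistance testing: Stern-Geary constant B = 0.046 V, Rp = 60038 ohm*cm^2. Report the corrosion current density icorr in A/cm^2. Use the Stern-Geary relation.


Apply the Stern-Geary relation: icorr = B / Rp
icorr = 0.046 / 60038 = 7.662×10^-7 A/cm^2

7.662×10^-7 A/cm^2


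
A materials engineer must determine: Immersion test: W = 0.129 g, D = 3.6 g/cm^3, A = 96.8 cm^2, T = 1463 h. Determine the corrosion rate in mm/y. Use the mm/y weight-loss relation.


Apply the mm/y weight-loss relation: CR = 87600 * W / (D * A * T)
Numerator: 87600 * 0.129 = 11300.4
Denominator: 3.6 * 96.8 * 1463 = 509826.24
CR = 11300.4 / 509826.24 = 0.022165 mm/y

0.022165 mm/y


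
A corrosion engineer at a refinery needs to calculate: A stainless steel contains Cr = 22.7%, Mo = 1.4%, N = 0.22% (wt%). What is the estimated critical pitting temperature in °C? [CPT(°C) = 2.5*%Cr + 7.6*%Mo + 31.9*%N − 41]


Apply the ASTM G48 empirical CPT estimate: CPT(°C) = 2.5*%Cr + 7.6*%Mo + 31.9*%N − 41
2.5*22.7 = 56.75; 7.6*1.4 = 10.64; 31.9*0.22 = 7.018
CPT = 56.75 + 10.64 + 7.018 − 41 = 33.408 °C
Rounded to 0.1 °C: CPT ≈ 33.4 °C

33.4 °C


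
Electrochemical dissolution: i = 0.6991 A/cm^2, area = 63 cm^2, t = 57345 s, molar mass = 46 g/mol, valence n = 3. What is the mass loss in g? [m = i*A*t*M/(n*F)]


Apply Faraday's law: m = i*A*t*M / (n*F)
Total charge passed Q = i*A*t = 0.6991*63*57345 = 2525663.0385 C
m = Q*M/(n*F) = 2525663.0385*46/(3*96485) = 401.37672 g

401.37672 g


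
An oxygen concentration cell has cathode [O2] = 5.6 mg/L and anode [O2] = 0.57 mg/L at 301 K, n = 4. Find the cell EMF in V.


Apply the Nernst concentration-cell relation: E = (RT/nF)*ln(C_cathode/C_anode)
RT/nF = 8.314*301/(4*96485) = 0.0064842 V
ln(5.6/0.57) = 2.28489
E = 0.0064842 * 2.28489 = 0.01482 V

0.01482 V


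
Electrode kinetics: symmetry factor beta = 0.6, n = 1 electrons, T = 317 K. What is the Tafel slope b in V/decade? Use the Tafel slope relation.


Apply the Tafel slope relation: b = 2.303*R*T/(beta*n*F)
Numerator: 2.303 * 8.314 * 317 = 6069.64
Denominator: 0.6 * 1 * 96485 = 57891.0
b = 6069.64 / 57891.0 = 0.1048 V/decade

0.1048 V/decade


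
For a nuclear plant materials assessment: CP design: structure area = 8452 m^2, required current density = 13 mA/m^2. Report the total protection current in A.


I = area * current density, then convert mA → A (÷1000)
I = 8452 * 13 / 1000 = 109.88 A

109.88 A


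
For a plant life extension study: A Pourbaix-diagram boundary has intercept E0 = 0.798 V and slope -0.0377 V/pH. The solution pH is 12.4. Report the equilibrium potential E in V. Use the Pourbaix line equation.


Apply the Pourbaix line equation: E = E0 + slope*pH
E = 0.798 + (-0.0377)*12.4 = 0.798 + (-0.46748) = 0.33052 V
Rounded to 3 decimal places: E = 0.331 V

0.331 V


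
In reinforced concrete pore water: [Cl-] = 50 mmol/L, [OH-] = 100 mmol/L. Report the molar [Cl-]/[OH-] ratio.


Threshold parameter = [Cl-] / [OH-] (molar basis; both in mmol/L, so units cancel)
Ratio = 50 / 100 = 0.5

0.5


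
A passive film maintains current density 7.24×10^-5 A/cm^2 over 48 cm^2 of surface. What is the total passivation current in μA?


I = i_pass * A, then convert A → μA (×10^6)
I = 7.24×10^-5 * 48 * 10^6 = 3475.2 μA

3475.2 μA


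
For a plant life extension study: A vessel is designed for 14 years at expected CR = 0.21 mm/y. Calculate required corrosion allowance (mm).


Corrosion allowance = CR × design life
CA = 0.21 * 14 = 2.94 mm

2.94 mm


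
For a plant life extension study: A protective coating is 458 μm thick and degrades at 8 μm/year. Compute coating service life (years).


Service life = thickness / degradation rate
Life = 458 / 8 = 57.3 years

57.3 years


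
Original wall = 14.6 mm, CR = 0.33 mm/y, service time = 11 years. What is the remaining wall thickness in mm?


Remaining wall = original − CR × time
t = 14.6 − 0.33*11 = 14.6 − 3.63 = 10.97 mm

10.97 mm


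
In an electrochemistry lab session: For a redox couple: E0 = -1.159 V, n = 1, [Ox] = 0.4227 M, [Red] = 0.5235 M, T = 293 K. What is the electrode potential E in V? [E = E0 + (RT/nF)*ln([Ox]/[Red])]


Apply the Nernst equation: E = E0 + (RT/nF)*ln([Ox]/[Red])
Step 1: RT/nF = 8.314*293/(1*96485) = 0.02524747 V
Step 2: [Ox]/[Red] = 0.4227/0.5235 = 0.80745
Step 3: ln(0.80745) = -0.213874
Step 4: correction = 0.02524747 * -0.213874 = -0.005 V
E = -1.159 + -0.005 = -1.164 V

-1.164 V


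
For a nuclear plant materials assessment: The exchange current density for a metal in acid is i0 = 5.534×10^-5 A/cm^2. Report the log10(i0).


i0 = 5.534×10^-5 A/cm^2
log10(i0) = -4.257

-4.257


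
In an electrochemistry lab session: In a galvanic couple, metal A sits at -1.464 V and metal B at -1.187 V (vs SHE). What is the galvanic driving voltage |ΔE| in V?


Driving voltage is the absolute potential difference.
|ΔE| = |-1.464 − (-1.187)| = 0.277 V

0.277 V


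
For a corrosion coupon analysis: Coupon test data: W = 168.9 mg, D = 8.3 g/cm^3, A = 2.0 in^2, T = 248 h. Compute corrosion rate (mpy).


Apply the mpy weight-loss relation: CR = 534 * W / (D * A * T)
Numerator: 534 * 168.9 = 90192.6
Denominator: 8.3 * 2.0 * 248 = 4116.8
CR = 90192.6 / 4116.8 = 21.90842 mpy

21.90842 mpy


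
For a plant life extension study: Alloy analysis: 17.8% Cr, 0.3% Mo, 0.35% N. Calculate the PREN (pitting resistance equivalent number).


Apply the PREN formula: PREN = Cr + 3.3*Mo + 16*N
PREN = 17.8 + 3.3*0.3 + 16*0.35
PREN = 17.8 + 0.99 + 5.6 = 24.39

24.39


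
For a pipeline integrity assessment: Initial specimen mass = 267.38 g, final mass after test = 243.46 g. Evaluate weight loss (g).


Weight loss = initial − final
WL = 267.38 − 243.46 = 23.92 g

23.92 g


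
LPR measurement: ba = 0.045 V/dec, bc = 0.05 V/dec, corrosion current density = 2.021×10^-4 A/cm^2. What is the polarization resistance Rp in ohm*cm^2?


Apply the Stern-Geary equation: Rp = ba*bc / (2.303*icorr*(ba+bc))
ba*bc = 0.045*0.05 = 0.00225
ba+bc = 0.095; 2.303*icorr*(ba+bc) = 2.303*2.021×10^-4*0.095 = 4.4216448×10^-5
Rp = 0.00225 / 4.4216448×10^-5 = 50.89 ohm*cm^2

50.89 ohm*cm^2


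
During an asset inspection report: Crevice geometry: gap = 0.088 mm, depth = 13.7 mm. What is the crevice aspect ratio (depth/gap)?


Aspect ratio = depth / gap
Ratio = 13.7 / 0.088 = 155.7

155.7


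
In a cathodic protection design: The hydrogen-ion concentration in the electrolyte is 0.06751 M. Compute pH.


pH = −log10[H+]
pH = −log10(0.06751) = 1.17

1.17


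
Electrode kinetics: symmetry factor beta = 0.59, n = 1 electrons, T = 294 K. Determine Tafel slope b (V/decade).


Apply the Tafel slope relation: b = 2.303*R*T/(beta*n*F)
Numerator: 2.303 * 8.314 * 294 = 5629.26
Denominator: 0.59 * 1 * 96485 = 56926.15
b = 5629.26 / 56926.15 = 0.0989 V/decade

0.0989 V/decade


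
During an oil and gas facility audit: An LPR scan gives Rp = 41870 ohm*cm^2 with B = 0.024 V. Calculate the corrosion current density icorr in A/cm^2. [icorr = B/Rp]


Apply the Stern-Geary relation: icorr = B / Rp
icorr = 0.024 / 41870 = 5.732×10^-7 A/cm^2

5.732×10^-7 A/cm^2


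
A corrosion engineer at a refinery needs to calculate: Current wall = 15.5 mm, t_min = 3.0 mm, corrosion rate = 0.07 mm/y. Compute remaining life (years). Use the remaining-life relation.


Apply the remaining-life relation: RL = (t_current − t_min) / CR
RL = (15.5 − 3.0) / 0.07 = 12.5 / 0.07 = 178.6 years

178.6 years


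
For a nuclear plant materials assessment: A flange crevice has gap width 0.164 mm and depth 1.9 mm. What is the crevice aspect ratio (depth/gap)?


Aspect ratio = depth / gap
Ratio = 1.9 / 0.164 = 11.6

11.6


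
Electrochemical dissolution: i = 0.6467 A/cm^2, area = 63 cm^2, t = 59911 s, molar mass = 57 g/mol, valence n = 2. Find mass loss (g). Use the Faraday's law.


Apply Faraday's law: m = i*A*t*M / (n*F)
Total charge passed Q = i*A*t = 0.6467*63*59911 = 2440899.9531 C
m = Q*M/(n*F) = 2440899.9531*57/(2*96485) = 720.9996 g

720.9996 g


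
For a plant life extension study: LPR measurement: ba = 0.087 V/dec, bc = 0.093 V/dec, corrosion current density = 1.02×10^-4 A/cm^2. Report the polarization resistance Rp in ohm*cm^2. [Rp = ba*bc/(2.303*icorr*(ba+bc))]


Apply the Stern-Geary equation: Rp = ba*bc / (2.303*icorr*(ba+bc))
ba*bc = 0.087*0.093 = 0.008091
ba+bc = 0.18; 2.303*icorr*(ba+bc) = 2.303*1.02×10^-4*0.18 = 4.228308×10^-5
Rp = 0.008091 / 4.228308×10^-5 = 191.35 ohm*cm^2

191.35 ohm*cm^2


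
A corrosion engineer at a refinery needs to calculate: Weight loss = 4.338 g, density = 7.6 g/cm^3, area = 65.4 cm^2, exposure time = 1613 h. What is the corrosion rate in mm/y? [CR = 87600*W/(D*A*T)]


Apply the mm/y weight-loss relation: CR = 87600 * W / (D * A * T)
Numerator: 87600 * 4.338 = 380008.8
Denominator: 7.6 * 65.4 * 1613 = 801725.52
CR = 380008.8 / 801725.52 = 0.474 mm/y

0.474 mm/y


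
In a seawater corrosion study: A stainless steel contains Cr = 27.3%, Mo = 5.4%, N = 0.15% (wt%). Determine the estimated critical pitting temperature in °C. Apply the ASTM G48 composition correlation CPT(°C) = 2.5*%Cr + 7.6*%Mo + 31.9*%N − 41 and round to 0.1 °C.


Apply the ASTM G48 empirical CPT estimate: CPT(°C) = 2.5*%Cr + 7.6*%Mo + 31.9*%N − 41
2.5*27.3 = 68.25; 7.6*5.4 = 41.04; 31.9*0.15 = 4.785
CPT = 68.25 + 41.04 + 4.785 − 41 = 73.075 °C
Rounded to 0.1 °C: CPT ≈ 73.1 °C

73.1 °C


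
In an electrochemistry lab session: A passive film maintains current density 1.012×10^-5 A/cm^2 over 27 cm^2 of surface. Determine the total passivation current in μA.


I = i_pass * A, then convert A → μA (×10^6)
I = 1.012×10^-5 * 27 * 10^6 = 273.24 μA

273.24 μA


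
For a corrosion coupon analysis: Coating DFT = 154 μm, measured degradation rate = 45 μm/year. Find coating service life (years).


Service life = thickness / degradation rate
Life = 154 / 45 = 3.4 years

3.4 years


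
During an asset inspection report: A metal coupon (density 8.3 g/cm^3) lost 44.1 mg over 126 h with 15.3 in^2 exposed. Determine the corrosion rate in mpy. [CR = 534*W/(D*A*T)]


Apply the mpy weight-loss relation: CR = 534 * W / (D * A * T)
Numerator: 534 * 44.1 = 23549.4
Denominator: 8.3 * 15.3 * 126 = 16000.74
CR = 23549.4 / 16000.74 = 1.47177 mpy

1.47177 mpy


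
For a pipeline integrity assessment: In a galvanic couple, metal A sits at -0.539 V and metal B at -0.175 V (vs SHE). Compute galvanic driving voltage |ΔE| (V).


Driving voltage is the absolute potential difference.
|ΔE| = |-0.539 − (-0.175)| = 0.364 V

0.364 V


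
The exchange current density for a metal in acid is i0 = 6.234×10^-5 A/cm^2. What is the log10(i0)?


i0 = 6.234×10^-5 A/cm^2
log10(i0) = -4.205

-4.205


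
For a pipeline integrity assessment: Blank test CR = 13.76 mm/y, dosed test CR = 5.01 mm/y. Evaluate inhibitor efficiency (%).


Apply the inhibitor-efficiency definition: IE = (CR_blank − CR_inh)/CR_blank × 100
IE = (13.76 − 5.01) / 13.76 × 100
IE = 8.75 / 13.76 × 100 = 63.6 %

63.6 %


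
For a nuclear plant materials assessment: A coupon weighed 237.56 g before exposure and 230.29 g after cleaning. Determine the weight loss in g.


Weight loss = initial − final
WL = 237.56 − 230.29 = 7.27 g

7.27 g


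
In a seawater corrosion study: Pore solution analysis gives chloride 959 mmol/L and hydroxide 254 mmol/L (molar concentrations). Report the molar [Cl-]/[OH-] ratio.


Threshold parameter = [Cl-] / [OH-] (molar basis; both in mmol/L, so units cancel)
Ratio = 959 / 254 = 3.78

3.78


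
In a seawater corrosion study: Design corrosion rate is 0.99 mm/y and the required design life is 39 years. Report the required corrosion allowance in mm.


Corrosion allowance = CR × design life
CA = 0.99 * 39 = 38.61 mm

38.61 mm


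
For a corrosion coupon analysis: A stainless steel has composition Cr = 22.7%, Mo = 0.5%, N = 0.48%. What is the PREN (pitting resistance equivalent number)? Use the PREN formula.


Apply the PREN formula: PREN = Cr + 3.3*Mo + 16*N
PREN = 22.7 + 3.3*0.5 + 16*0.48
PREN = 22.7 + 1.65 + 7.68 = 32.03

32.03


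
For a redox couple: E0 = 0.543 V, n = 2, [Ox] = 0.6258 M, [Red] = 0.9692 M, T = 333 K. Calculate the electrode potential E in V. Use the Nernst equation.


Apply the Nernst equation: E = E0 + (RT/nF)*ln([Ox]/[Red])
Step 1: RT/nF = 8.314*333/(2*96485) = 0.01434711 V
Step 2: [Ox]/[Red] = 0.6258/0.9692 = 0.645687
Step 3: ln(0.645687) = -0.43744
Step 4: correction = 0.01434711 * -0.43744 = -0.0063 V
E = 0.543 + -0.0063 = 0.5367 V

0.5367 V


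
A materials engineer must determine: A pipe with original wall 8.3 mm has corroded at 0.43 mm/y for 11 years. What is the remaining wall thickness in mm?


Remaining wall = original − CR × time
t = 8.3 − 0.43*11 = 8.3 − 4.73 = 3.57 mm

3.57 mm


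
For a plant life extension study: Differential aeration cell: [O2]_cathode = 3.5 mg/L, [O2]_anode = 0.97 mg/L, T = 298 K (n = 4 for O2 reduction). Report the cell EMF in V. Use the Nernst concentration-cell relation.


Apply the Nernst concentration-cell relation: E = (RT/nF)*ln(C_cathode/C_anode)
RT/nF = 8.314*298/(4*96485) = 0.00641958 V
ln(3.5/0.97) = 1.28322
E = 0.00641958 * 1.28322 = 0.00824 V

0.00824 V


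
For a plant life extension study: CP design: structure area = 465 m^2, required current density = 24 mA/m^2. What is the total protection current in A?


I = area * current density, then convert mA → A (÷1000)
I = 465 * 24 / 1000 = 11.16 A

11.16 A


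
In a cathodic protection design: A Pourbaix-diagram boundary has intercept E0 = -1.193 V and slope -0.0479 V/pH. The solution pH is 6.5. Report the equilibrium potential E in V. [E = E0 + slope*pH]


Apply the Pourbaix line equation: E = E0 + slope*pH
E = -1.193 + (-0.0479)*6.5 = -1.193 + (-0.31135) = -1.50435 V
Rounded to 4 decimal places: E = -1.5044 V

-1.5044 V


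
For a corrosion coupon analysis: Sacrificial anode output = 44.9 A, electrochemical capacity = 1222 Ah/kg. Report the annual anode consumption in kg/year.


Annual consumption = current * hours per year / capacity
Rate = 44.9 * 8760 / 1222 = 321.9 kg/year

321.9 kg/year


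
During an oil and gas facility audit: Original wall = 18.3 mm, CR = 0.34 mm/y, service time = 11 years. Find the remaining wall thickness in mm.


Remaining wall = original − CR × time
t = 18.3 − 0.34*11 = 18.3 − 3.74 = 14.56 mm

14.56 mm


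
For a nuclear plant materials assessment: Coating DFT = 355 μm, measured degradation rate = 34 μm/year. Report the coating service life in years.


Service life = thickness / degradation rate
Life = 355 / 34 = 10.4 years

10.4 years


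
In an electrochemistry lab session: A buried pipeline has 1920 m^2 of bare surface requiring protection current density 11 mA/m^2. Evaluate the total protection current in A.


I = area * current density, then convert mA → A (÷1000)
I = 1920 * 11 / 1000 = 21.12 A

21.12 A


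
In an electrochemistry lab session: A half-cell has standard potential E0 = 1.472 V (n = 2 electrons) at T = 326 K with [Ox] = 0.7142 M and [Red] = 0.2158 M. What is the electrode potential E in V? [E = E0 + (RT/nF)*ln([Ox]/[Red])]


Apply the Nernst equation: E = E0 + (RT/nF)*ln([Ox]/[Red])
Step 1: RT/nF = 8.314*326/(2*96485) = 0.01404552 V
Step 2: [Ox]/[Red] = 0.7142/0.2158 = 3.309546
Step 3: ln(3.309546) = 1.196811
Step 4: correction = 0.01404552 * 1.196811 = 0.0168 V
E = 1.472 + 0.0168 = 1.4888 V

1.4888 V


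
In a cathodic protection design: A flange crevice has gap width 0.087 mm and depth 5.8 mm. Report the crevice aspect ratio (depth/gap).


Aspect ratio = depth / gap
Ratio = 5.8 / 0.087 = 66.7

66.7


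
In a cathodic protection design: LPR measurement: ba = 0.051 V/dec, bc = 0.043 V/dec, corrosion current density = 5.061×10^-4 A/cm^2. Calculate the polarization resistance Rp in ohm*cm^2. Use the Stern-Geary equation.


Apply the Stern-Geary equation: Rp = ba*bc / (2.303*icorr*(ba+bc))
ba*bc = 0.051*0.043 = 0.002193
ba+bc = 0.094; 2.303*icorr*(ba+bc) = 2.303*5.061×10^-4*0.094 = 1.0956154×10^-4
Rp = 0.002193 / 1.0956154×10^-4 = 20.02 ohm*cm^2

20.02 ohm*cm^2


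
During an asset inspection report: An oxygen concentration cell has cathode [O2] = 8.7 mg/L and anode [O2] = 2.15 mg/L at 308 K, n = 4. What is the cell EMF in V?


Apply the Nernst concentration-cell relation: E = (RT/nF)*ln(C_cathode/C_anode)
RT/nF = 8.314*308/(4*96485) = 0.006635 V
ln(8.7/2.15) = 1.39786
E = 0.006635 * 1.39786 = 0.00927 V

0.00927 V


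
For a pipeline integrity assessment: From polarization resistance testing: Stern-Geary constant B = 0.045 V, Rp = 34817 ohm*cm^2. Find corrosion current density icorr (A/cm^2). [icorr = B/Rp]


Apply the Stern-Geary relation: icorr = B / Rp
icorr = 0.045 / 34817 = 1.292×10^-6 A/cm^2

1.292×10^-6 A/cm^2


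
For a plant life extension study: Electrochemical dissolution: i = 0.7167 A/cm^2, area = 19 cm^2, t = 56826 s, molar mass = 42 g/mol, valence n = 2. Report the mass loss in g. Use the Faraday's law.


Apply Faraday's law: m = i*A*t*M / (n*F)
Total charge passed Q = i*A*t = 0.7167*19*56826 = 773816.6898 C
m = Q*M/(n*F) = 773816.6898*42/(2*96485) = 168.422 g

168.422 g


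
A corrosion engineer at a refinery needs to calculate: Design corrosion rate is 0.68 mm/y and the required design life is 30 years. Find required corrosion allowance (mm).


Corrosion allowance = CR × design life
CA = 0.68 * 30 = 20.4 mm

20.4 mm


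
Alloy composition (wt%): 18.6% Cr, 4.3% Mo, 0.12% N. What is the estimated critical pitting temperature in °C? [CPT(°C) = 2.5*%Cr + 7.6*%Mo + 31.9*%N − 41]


Apply the ASTM G48 empirical CPT estimate: CPT(°C) = 2.5*%Cr + 7.6*%Mo + 31.9*%N − 41
2.5*18.6 = 46.5; 7.6*4.3 = 32.68; 31.9*0.12 = 3.828
CPT = 46.5 + 32.68 + 3.828 − 41 = 42.008 °C
Rounded to 0.1 °C: CPT ≈ 42.0 °C

42.0 °C


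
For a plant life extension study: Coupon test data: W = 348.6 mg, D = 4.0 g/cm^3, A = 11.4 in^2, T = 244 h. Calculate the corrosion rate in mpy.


Apply the mpy weight-loss relation: CR = 534 * W / (D * A * T)
Numerator: 534 * 348.6 = 186152.4
Denominator: 4.0 * 11.4 * 244 = 11126.4
CR = 186152.4 / 11126.4 = 16.73069 mpy

16.73069 mpy


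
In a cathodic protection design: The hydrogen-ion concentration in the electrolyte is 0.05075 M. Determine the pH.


pH = −log10[H+]
pH = −log10(0.05075) = 1.29

1.29


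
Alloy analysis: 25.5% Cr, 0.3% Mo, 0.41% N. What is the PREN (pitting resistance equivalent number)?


Apply the PREN formula: PREN = Cr + 3.3*Mo + 16*N
PREN = 25.5 + 3.3*0.3 + 16*0.41
PREN = 25.5 + 0.99 + 6.56 = 33.05

33.05


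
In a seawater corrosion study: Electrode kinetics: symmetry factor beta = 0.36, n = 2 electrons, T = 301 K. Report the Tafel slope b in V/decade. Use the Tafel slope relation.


Apply the Tafel slope relation: b = 2.303*R*T/(beta*n*F)
Numerator: 2.303 * 8.314 * 301 = 5763.29
Denominator: 0.36 * 2 * 96485 = 69469.2
b = 5763.29 / 69469.2 = 0.083 V/decade

0.083 V/decade


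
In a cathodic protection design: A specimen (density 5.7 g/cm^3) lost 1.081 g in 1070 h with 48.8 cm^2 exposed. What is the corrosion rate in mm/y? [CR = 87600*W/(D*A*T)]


Apply the mm/y weight-loss relation: CR = 87600 * W / (D * A * T)
Numerator: 87600 * 1.081 = 94695.6
Denominator: 5.7 * 48.8 * 1070 = 297631.2
CR = 94695.6 / 297631.2 = 0.318164 mm/y

0.318164 mm/y


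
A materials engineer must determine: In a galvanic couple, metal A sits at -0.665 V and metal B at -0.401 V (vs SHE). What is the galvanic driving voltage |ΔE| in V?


Driving voltage is the absolute potential difference.
|ΔE| = |-0.665 − (-0.401)| = 0.264 V

0.264 V


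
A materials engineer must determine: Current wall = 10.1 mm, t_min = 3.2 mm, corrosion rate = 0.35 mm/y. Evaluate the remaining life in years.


Apply the remaining-life relation: RL = (t_current − t_min) / CR
RL = (10.1 − 3.2) / 0.35 = 6.9 / 0.35 = 19.7 years

19.7 years


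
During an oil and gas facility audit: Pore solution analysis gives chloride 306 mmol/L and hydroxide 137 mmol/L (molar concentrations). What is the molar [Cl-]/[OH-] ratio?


Threshold parameter = [Cl-] / [OH-] (molar basis; both in mmol/L, so units cancel)
Ratio = 306 / 137 = 2.23

2.23


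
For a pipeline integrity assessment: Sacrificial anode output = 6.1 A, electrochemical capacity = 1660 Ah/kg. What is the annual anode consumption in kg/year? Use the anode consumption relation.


Annual consumption = current * hours per year / capacity
Rate = 6.1 * 8760 / 1660 = 32.2 kg/year

32.2 kg/year


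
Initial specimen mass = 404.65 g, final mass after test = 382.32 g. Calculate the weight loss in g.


Weight loss = initial − final
WL = 404.65 − 382.32 = 22.33 g

22.33 g


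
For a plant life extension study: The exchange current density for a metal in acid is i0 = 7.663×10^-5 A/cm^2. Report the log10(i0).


i0 = 7.663×10^-5 A/cm^2
log10(i0) = -4.116

-4.116


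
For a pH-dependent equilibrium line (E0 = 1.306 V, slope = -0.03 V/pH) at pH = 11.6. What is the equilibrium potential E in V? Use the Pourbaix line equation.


Apply the Pourbaix line equation: E = E0 + slope*pH
E = 1.306 + (-0.03)*11.6 = 1.306 + (-0.348) = 0.958 V
Rounded to 4 decimal places: E = 0.9580 V

0.9580 V


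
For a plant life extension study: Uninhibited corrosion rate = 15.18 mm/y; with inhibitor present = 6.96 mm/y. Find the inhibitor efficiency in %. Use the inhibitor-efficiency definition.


Apply the inhibitor-efficiency definition: IE = (CR_blank − CR_inh)/CR_blank × 100
IE = (15.18 − 6.96) / 15.18 × 100
IE = 8.22 / 15.18 × 100 = 54.2 %

54.2 %


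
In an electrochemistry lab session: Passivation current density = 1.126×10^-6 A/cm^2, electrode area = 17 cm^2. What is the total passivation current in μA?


I = i_pass * A, then convert A → μA (×10^6)
I = 1.126×10^-6 * 17 * 10^6 = 19.14 μA

19.14 μA


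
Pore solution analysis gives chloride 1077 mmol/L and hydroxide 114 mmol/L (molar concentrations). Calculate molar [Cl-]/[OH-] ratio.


Threshold parameter = [Cl-] / [OH-] (molar basis; both in mmol/L, so units cancel)
Ratio = 1077 / 114 = 9.45

9.45


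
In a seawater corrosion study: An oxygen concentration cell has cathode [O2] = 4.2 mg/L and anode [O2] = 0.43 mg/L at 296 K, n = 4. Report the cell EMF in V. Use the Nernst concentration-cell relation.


Apply the Nernst concentration-cell relation: E = (RT/nF)*ln(C_cathode/C_anode)
RT/nF = 8.314*296/(4*96485) = 0.00637649 V
ln(4.2/0.43) = 2.27905
E = 0.00637649 * 2.27905 = 0.01453 V

0.01453 V


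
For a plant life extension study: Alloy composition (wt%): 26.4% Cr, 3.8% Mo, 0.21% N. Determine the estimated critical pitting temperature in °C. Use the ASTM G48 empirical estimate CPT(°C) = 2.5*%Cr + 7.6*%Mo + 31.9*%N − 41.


Apply the ASTM G48 empirical CPT estimate: CPT(°C) = 2.5*%Cr + 7.6*%Mo + 31.9*%N − 41
2.5*26.4 = 66; 7.6*3.8 = 28.88; 31.9*0.21 = 6.699
CPT = 66 + 28.88 + 6.699 − 41 = 60.579 °C
Rounded to 0.1 °C: CPT ≈ 60.6 °C

60.6 °C


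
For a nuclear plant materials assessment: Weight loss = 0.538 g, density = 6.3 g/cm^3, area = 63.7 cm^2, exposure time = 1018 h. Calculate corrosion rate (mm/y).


Apply the mm/y weight-loss relation: CR = 87600 * W / (D * A * T)
Numerator: 87600 * 0.538 = 47128.8
Denominator: 6.3 * 63.7 * 1018 = 408533.58
CR = 47128.8 / 408533.58 = 0.115361 mm/y

0.115361 mm/y


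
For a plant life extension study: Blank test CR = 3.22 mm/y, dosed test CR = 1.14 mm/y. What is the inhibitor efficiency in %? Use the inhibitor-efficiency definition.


Apply the inhibitor-efficiency definition: IE = (CR_blank − CR_inh)/CR_blank × 100
IE = (3.22 − 1.14) / 3.22 × 100
IE = 2.08 / 3.22 × 100 = 64.6 %

64.6 %


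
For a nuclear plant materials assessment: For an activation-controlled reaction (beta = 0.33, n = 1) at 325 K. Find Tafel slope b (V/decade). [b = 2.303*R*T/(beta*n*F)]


Apply the Tafel slope relation: b = 2.303*R*T/(beta*n*F)
Numerator: 2.303 * 8.314 * 325 = 6222.82
Denominator: 0.33 * 1 * 96485 = 31840.05
b = 6222.82 / 31840.05 = 0.1954 V/decade

0.1954 V/decade


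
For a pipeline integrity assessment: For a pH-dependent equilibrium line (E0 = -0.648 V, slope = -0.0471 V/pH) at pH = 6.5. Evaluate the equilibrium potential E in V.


Apply the Pourbaix line equation: E = E0 + slope*pH
E = -0.648 + (-0.0471)*6.5 = -0.648 + (-0.30615) = -0.95415 V
Rounded to 4 decimal places: E = -0.9542 V

-0.9542 V


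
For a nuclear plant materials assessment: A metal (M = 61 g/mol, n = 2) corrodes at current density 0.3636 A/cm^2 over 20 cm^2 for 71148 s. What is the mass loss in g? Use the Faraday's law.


Apply Faraday's law: m = i*A*t*M / (n*F)
Total charge passed Q = i*A*t = 0.3636*20*71148 = 517388.256 C
m = Q*M/(n*F) = 517388.256*61/(2*96485) = 163.552 g

163.552 g


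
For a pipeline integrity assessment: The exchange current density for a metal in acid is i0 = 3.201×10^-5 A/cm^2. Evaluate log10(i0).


i0 = 3.201×10^-5 A/cm^2
log10(i0) = -4.495

-4.495


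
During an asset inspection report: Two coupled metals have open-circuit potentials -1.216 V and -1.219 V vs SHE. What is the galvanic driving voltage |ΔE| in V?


Driving voltage is the absolute potential difference.
|ΔE| = |-1.216 − (-1.219)| = 0.003 V

0.003 V


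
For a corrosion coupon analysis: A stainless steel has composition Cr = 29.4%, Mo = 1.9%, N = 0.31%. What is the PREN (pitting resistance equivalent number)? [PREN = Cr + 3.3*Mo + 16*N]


Apply the PREN formula: PREN = Cr + 3.3*Mo + 16*N
PREN = 29.4 + 3.3*1.9 + 16*0.31
PREN = 29.4 + 6.27 + 4.96 = 40.63

40.63


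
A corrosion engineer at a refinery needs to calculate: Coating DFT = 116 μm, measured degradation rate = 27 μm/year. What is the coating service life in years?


Service life = thickness / degradation rate
Life = 116 / 27 = 4.3 years

4.3 years


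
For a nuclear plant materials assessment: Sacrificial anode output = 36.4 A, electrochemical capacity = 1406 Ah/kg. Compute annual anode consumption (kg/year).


Annual consumption = current * hours per year / capacity
Rate = 36.4 * 8760 / 1406 = 226.8 kg/year

226.8 kg/year


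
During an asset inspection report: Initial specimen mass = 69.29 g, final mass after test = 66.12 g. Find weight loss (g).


Weight loss = initial − final
WL = 69.29 − 66.12 = 3.17 g

3.17 g


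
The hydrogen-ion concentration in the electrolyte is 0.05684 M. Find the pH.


pH = −log10[H+]
pH = −log10(0.05684) = 1.25

1.25


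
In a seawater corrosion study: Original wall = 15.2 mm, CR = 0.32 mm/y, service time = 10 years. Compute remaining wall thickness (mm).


Remaining wall = original − CR × time
t = 15.2 − 0.32*10 = 15.2 − 3.2 = 12.0 mm

12.0 mm


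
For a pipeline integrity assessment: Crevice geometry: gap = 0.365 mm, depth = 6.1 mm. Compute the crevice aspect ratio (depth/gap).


Aspect ratio = depth / gap
Ratio = 6.1 / 0.365 = 16.7

16.7


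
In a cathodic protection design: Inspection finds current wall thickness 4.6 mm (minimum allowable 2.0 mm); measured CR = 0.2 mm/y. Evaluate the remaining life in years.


Apply the remaining-life relation: RL = (t_current − t_min) / CR
RL = (4.6 − 2.0) / 0.2 = 2.6 / 0.2 = 13.0 years

13.0 years


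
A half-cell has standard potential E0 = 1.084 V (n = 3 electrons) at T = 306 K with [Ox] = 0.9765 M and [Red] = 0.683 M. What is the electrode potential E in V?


Apply the Nernst equation: E = E0 + (RT/nF)*ln([Ox]/[Red])
Step 1: RT/nF = 8.314*306/(3*96485) = 0.00878922 V
Step 2: [Ox]/[Red] = 0.9765/0.683 = 1.429722
Step 3: ln(1.429722) = 0.35748
Step 4: correction = 0.00878922 * 0.35748 = 0.003 V
E = 1.084 + 0.003 = 1.087 V

1.087 V


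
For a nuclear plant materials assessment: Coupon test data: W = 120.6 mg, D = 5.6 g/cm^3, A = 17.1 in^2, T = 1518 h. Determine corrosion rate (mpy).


Apply the mpy weight-loss relation: CR = 534 * W / (D * A * T)
Numerator: 534 * 120.6 = 64400.4
Denominator: 5.6 * 17.1 * 1518 = 145363.68
CR = 64400.4 / 145363.68 = 0.443 mpy

0.443 mpy


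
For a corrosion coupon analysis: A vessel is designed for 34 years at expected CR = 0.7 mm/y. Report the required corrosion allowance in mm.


Corrosion allowance = CR × design life
CA = 0.7 * 34 = 23.8 mm

23.8 mm


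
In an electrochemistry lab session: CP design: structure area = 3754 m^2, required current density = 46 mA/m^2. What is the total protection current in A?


I = area * current density, then convert mA → A (÷1000)
I = 3754 * 46 / 1000 = 172.68 A

172.68 A


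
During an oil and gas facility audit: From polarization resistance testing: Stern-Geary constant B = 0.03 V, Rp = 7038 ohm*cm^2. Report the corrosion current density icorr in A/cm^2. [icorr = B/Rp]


Apply the Stern-Geary relation: icorr = B / Rp
icorr = 0.03 / 7038 = 4.263×10^-6 A/cm^2

4.263×10^-6 A/cm^2


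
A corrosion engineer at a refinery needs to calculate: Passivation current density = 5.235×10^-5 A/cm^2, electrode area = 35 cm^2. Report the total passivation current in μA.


I = i_pass * A, then convert A → μA (×10^6)
I = 5.235×10^-5 * 35 * 10^6 = 1832.25 μA

1832.25 μA


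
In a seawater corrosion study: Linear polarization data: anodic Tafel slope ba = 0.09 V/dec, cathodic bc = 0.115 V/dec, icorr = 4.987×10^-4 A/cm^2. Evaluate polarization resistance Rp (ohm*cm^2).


Apply the Stern-Geary equation: Rp = ba*bc / (2.303*icorr*(ba+bc))
ba*bc = 0.09*0.115 = 0.01035
ba+bc = 0.205; 2.303*icorr*(ba+bc) = 2.303*4.987×10^-4*0.205 = 2.3544375×10^-4
Rp = 0.01035 / 2.3544375×10^-4 = 44.0 ohm*cm^2

44.0 ohm*cm^2


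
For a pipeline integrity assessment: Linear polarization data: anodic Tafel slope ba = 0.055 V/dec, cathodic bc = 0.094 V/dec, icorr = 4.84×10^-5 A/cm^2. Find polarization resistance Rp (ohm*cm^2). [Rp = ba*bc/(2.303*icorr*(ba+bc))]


Apply the Stern-Geary equation: Rp = ba*bc / (2.303*icorr*(ba+bc))
ba*bc = 0.055*0.094 = 0.00517
ba+bc = 0.149; 2.303*icorr*(ba+bc) = 2.303*4.84×10^-5*0.149 = 1.6608315×10^-5
Rp = 0.00517 / 1.6608315×10^-5 = 311.29 ohm*cm^2

311.29 ohm*cm^2


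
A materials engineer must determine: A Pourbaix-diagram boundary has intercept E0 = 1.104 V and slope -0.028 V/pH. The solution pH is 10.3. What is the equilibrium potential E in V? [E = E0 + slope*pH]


Apply the Pourbaix line equation: E = E0 + slope*pH
E = 1.104 + (-0.028)*10.3 = 1.104 + (-0.2884) = 0.8156 V
Rounded to 4 decimal places: E = 0.8156 V

0.8156 V


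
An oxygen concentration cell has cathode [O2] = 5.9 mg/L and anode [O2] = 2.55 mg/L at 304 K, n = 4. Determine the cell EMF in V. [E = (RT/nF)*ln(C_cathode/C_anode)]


Apply the Nernst concentration-cell relation: E = (RT/nF)*ln(C_cathode/C_anode)
RT/nF = 8.314*304/(4*96485) = 0.00654883 V
ln(5.9/2.55) = 0.83886
E = 0.00654883 * 0.83886 = 0.00549 V

0.00549 V


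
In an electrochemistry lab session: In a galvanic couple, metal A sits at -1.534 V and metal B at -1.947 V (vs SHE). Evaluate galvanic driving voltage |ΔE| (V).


Driving voltage is the absolute potential difference.
|ΔE| = |-1.534 − (-1.947)| = 0.413 V

0.413 V


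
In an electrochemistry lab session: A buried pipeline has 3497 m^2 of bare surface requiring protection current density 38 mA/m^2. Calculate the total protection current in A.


I = area * current density, then convert mA → A (÷1000)
I = 3497 * 38 / 1000 = 132.89 A

132.89 A


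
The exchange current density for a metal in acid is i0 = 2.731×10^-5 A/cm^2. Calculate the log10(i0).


i0 = 2.731×10^-5 A/cm^2
log10(i0) = -4.564

-4.564


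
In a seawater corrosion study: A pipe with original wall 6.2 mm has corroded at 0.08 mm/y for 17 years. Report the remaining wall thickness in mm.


Remaining wall = original − CR × time
t = 6.2 − 0.08*17 = 6.2 − 1.36 = 4.84 mm

4.84 mm


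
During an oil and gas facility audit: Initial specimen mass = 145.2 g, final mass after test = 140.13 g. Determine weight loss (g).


Weight loss = initial − final
WL = 145.2 − 140.13 = 5.07 g

5.07 g


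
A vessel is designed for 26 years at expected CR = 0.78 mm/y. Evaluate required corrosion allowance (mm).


Corrosion allowance = CR × design life
CA = 0.78 * 26 = 20.28 mm

20.28 mm


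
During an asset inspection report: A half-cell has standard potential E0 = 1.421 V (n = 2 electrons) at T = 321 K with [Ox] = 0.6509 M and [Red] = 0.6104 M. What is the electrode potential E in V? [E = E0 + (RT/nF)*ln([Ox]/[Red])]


Apply the Nernst equation: E = E0 + (RT/nF)*ln([Ox]/[Red])
Step 1: RT/nF = 8.314*321/(2*96485) = 0.0138301 V
Step 2: [Ox]/[Red] = 0.6509/0.6104 = 1.06635
Step 3: ln(1.06635) = 0.064242
Step 4: correction = 0.0138301 * 0.064242 = 0.0009 V
E = 1.421 + 0.0009 = 1.4219 V

1.4219 V


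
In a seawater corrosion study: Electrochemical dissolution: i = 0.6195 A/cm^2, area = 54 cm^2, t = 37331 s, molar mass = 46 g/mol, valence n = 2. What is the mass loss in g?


Apply Faraday's law: m = i*A*t*M / (n*F)
Total charge passed Q = i*A*t = 0.6195*54*37331 = 1248833.943 C
m = Q*M/(n*F) = 1248833.943*46/(2*96485) = 297.6958 g

297.6958 g


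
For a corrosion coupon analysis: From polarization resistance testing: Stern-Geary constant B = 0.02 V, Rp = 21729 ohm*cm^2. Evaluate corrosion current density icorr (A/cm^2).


Apply the Stern-Geary relation: icorr = B / Rp
icorr = 0.02 / 21729 = 9.204×10^-7 A/cm^2

9.204×10^-7 A/cm^2


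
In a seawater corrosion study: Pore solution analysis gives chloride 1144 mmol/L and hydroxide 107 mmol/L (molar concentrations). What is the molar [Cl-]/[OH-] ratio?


Threshold parameter = [Cl-] / [OH-] (molar basis; both in mmol/L, so units cancel)
Ratio = 1144 / 107 = 10.69

10.69


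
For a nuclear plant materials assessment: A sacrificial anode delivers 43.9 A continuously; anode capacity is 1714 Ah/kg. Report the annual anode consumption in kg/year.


Annual consumption = current * hours per year / capacity
Rate = 43.9 * 8760 / 1714 = 224.4 kg/year

224.4 kg/year


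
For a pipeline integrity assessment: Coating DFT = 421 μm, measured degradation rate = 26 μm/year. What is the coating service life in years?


Service life = thickness / degradation rate
Life = 421 / 26 = 16.2 years

16.2 years


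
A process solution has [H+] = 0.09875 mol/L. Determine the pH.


pH = −log10[H+]
pH = −log10(0.09875) = 1.01

1.01


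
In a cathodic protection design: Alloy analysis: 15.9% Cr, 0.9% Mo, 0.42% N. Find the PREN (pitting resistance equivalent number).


Apply the PREN formula: PREN = Cr + 3.3*Mo + 16*N
PREN = 15.9 + 3.3*0.9 + 16*0.42
PREN = 15.9 + 2.97 + 6.72 = 25.59

25.59


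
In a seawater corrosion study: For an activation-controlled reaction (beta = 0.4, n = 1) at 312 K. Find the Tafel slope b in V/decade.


Apply the Tafel slope relation: b = 2.303*R*T/(beta*n*F)
Numerator: 2.303 * 8.314 * 312 = 5973.91
Denominator: 0.4 * 1 * 96485 = 38594.0
b = 5973.91 / 38594.0 = 0.1548 V/decade

0.1548 V/decade


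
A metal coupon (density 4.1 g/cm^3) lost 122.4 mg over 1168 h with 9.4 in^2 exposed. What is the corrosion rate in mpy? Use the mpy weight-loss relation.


Apply the mpy weight-loss relation: CR = 534 * W / (D * A * T)
Numerator: 534 * 122.4 = 65361.6
Denominator: 4.1 * 9.4 * 1168 = 45014.72
CR = 65361.6 / 45014.72 = 1.452 mpy

1.452 mpy


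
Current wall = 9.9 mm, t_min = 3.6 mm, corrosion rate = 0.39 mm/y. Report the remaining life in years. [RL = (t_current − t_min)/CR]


Apply the remaining-life relation: RL = (t_current − t_min) / CR
RL = (9.9 − 3.6) / 0.39 = 6.3 / 0.39 = 16.2 years

16.2 years
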